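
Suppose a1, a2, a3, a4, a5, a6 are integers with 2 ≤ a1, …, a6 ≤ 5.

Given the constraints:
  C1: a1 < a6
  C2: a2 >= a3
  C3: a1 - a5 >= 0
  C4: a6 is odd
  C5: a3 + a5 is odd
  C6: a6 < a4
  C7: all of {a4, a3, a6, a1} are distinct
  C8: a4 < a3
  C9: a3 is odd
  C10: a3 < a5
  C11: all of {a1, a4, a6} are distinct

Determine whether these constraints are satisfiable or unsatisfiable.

Constraints 1, 3, 6, 8, and 10 give a6 < a4, a4 < a3, a3 < a5, a5 ≤ a1, a1 < a6. Chaining: a6 < a4 < a3 < a5 ≤ a1 < a6, which forces a6 < a6 — impossible.

Unsatisfiable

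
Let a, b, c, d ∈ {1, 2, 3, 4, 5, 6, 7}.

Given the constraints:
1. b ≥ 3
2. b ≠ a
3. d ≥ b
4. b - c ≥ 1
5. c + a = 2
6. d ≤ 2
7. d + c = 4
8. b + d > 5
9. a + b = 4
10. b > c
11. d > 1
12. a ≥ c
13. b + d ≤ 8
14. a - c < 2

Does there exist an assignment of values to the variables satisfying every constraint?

From constraint 1: b ≥ 3. From constraints 3 and 6: b ≤ d and d ≤ 2, so b ≤ 2. But 2 < 3, so no value of b works.

Unsatisfiable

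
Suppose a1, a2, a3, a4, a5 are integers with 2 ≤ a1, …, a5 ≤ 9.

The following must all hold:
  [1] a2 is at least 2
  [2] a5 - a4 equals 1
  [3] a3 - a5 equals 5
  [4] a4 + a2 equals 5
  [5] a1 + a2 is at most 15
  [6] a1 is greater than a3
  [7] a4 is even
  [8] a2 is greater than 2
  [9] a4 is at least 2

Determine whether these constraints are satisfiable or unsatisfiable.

Setting (a1, a2, a3, a4, a5) = (9, 3, 8, 2, 3) satisfies everything: constraint 2: a5 - a4 = 1; constraint 3: a3 - a5 = 5, and the others follow.

Satisfiable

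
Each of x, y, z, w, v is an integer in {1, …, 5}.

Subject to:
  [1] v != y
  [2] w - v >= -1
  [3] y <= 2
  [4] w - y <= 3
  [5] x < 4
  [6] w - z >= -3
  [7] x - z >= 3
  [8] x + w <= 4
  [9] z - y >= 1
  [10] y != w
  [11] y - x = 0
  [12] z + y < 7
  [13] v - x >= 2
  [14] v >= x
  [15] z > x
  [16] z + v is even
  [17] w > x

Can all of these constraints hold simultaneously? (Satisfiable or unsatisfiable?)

Unsatisfiable

Constraints 2, 4, 7, 9, and 13 give x − z ≥ 3, z − y ≥ 1, y − w ≥ -3, w − v ≥ -1, v − x ≥ 2.
Adding all 5 inequalities: the left sides telescope to 0, and the right sides sum to 3 + 1 + (-3) + (-1) + 2 = 2. So 0 ≥ 2, which is false.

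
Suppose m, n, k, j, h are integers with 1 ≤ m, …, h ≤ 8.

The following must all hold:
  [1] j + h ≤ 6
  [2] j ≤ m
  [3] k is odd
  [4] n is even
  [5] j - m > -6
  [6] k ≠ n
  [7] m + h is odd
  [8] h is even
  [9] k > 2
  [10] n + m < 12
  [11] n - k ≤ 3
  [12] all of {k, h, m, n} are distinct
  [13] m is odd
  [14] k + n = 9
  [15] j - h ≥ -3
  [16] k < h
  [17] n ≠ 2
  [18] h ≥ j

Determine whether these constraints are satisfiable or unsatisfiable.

Satisfiable

Try m = 5, n = 6, k = 3, j = 2, h = 4.
Check constraint 1: j + h = 6; constraint 5: j - m = -3. The remaining constraints are straightforward to verify.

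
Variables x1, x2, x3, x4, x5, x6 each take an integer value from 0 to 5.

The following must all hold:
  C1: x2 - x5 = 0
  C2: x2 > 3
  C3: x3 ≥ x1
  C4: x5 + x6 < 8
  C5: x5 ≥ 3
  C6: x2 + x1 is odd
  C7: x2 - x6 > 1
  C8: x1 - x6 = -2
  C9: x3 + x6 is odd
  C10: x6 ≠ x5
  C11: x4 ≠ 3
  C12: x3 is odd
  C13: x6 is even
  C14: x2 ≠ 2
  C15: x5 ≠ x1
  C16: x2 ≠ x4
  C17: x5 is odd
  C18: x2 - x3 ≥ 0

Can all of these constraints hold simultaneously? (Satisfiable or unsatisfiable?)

Try x1 = 0, x2 = 5, x3 = 5, x4 = 0, x5 = 5, x6 = 2.
Check constraint 1: x2 - x5 = 0; constraint 4: x5 + x6 = 7. The remaining constraints are straightforward to verify.

Satisfiable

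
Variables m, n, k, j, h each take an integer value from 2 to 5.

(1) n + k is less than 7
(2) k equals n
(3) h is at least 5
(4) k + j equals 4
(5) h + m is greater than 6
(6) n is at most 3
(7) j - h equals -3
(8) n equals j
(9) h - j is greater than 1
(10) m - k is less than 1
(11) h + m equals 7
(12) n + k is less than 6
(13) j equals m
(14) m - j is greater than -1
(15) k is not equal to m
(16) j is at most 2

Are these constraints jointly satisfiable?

Unsatisfiable

From constraints 2, 8, and 13, k = n = j = m, so k = m. But constraint 15 says k ≠ m. Contradiction.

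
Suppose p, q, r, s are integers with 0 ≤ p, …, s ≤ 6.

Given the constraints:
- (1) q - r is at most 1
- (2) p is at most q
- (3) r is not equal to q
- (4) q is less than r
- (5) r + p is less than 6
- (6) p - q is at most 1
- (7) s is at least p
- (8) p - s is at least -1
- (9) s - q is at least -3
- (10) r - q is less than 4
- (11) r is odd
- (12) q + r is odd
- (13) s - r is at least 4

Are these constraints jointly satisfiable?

Unsatisfiable

Constraints 1, 6, 8, and 13 give s − r ≥ 4, r − q ≥ -1, q − p ≥ -1, p − s ≥ -1.
Adding all 4 inequalities: the left sides telescope to 0, and the right sides sum to 4 + (-1) + (-1) + (-1) = 1. So 0 ≥ 1, which is false.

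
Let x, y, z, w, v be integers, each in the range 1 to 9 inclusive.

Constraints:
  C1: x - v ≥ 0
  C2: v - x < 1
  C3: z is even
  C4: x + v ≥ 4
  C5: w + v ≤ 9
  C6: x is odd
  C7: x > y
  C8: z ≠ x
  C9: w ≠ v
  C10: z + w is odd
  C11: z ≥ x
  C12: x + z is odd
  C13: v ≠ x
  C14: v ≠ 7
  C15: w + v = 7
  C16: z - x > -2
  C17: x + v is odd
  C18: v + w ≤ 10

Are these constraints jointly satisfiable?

The assignment x = 3, y = 1, z = 4, w = 5, v = 2 works:
  constraint 1 holds since x - v = 1.
  constraint 2 holds since v - x = -1.
The rest check out directly.

Satisfiable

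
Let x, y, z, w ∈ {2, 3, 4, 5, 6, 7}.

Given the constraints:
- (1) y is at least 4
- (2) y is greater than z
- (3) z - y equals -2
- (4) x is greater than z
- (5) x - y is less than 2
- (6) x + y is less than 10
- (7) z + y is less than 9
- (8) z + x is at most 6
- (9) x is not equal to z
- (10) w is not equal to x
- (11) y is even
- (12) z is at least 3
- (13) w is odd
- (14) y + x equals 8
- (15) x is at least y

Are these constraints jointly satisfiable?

Unsatisfiable

From constraint 12: z ≥ 3. From constraints 1 and 15: x ≥ y ≥ 4. Hence z + x ≥ 7. But constraint 8 requires z + x ≤ 6, and 6 < 7. Contradiction.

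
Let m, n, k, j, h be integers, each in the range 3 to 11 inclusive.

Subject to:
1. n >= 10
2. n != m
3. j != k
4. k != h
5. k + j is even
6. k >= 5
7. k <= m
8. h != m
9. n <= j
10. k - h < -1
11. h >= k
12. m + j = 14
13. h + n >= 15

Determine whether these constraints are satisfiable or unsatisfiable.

Unsatisfiable

From constraints 6 and 7: m ≥ k ≥ 5. From constraints 1 and 9: j ≥ n ≥ 10. Hence m + j ≥ 15. But constraint 12 requires m + j = 14, and 14 < 15. Contradiction.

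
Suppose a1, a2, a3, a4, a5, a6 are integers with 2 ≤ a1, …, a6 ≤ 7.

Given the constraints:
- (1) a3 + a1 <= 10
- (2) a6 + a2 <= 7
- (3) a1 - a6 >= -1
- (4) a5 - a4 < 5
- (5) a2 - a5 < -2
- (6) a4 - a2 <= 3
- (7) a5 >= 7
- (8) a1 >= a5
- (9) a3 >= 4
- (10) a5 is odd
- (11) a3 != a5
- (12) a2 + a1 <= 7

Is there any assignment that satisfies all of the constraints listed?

From constraint 9: a3 ≥ 4. From constraints 7 and 8: a1 ≥ a5 ≥ 7. Hence a3 + a1 ≥ 11. But constraint 1 requires a3 + a1 ≤ 10, and 10 < 11. Contradiction.

Unsatisfiable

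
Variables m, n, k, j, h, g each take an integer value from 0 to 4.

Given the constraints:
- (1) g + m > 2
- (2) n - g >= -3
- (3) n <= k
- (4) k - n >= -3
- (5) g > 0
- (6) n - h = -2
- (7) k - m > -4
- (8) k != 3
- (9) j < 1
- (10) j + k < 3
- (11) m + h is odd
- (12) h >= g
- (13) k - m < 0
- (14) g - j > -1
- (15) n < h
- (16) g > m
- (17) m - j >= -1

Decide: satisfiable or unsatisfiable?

Try m = 1, n = 0, k = 0, j = 0, h = 2, g = 2.
Check constraint 1: g + m = 3; constraint 2: n - g = -2; constraint 4: k - n = 0. The remaining constraints are straightforward to verify.

Satisfiable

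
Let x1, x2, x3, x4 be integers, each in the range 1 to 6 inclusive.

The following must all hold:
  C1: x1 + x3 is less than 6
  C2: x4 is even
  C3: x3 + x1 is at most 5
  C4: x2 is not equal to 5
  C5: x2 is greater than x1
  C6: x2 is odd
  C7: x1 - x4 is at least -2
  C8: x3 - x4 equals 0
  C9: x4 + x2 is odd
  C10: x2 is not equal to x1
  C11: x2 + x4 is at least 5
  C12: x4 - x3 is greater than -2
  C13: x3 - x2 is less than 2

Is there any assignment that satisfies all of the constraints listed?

One satisfying assignment is x1 = 2, x2 = 3, x3 = 2, x4 = 2.
For the less obvious constraints — constraint 1: x1 + x3 = 4; constraint 3: x3 + x1 = 4 — and the others hold by inspection.

Satisfiable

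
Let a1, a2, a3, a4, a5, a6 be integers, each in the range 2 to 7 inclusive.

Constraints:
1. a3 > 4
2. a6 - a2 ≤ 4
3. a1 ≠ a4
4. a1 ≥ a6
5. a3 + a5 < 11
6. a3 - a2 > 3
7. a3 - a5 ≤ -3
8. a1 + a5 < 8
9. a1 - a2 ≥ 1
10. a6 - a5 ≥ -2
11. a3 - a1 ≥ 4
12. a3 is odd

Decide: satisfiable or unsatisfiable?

Constraints 2, 7, 9, 10, and 11 give a3 − a1 ≥ 4, a1 − a2 ≥ 1, a2 − a6 ≥ -4, a6 − a5 ≥ -2, a5 − a3 ≥ 3.
Adding all 5 inequalities: the left sides telescope to 0, and the right sides sum to 4 + 1 + (-4) + (-2) + 3 = 2. So 0 ≥ 2, which is false.

Unsatisfiable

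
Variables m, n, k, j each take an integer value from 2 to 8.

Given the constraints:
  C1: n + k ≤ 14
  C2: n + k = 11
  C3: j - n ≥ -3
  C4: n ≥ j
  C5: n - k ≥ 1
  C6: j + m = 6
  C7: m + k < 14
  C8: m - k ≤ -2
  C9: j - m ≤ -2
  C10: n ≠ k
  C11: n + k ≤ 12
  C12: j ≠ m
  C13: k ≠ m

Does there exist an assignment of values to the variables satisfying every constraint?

Constraints 3, 5, 8, and 9 give n − k ≥ 1, k − m ≥ 2, m − j ≥ 2, j − n ≥ -3.
Adding all 4 inequalities: the left sides telescope to 0, and the right sides sum to 1 + 2 + 2 + (-3) = 2. So 0 ≥ 2, which is false.

Unsatisfiable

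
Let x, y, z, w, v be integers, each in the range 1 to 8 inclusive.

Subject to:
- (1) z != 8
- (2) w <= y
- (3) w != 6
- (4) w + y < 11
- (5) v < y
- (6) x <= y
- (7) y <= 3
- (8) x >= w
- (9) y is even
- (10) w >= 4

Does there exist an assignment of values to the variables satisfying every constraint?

Unsatisfiable

From constraints 8 and 10: x ≥ w and w ≥ 4, so x ≥ 4. From constraints 6 and 7: x ≤ y and y ≤ 3, so x ≤ 3. But 3 < 4, so no value of x works.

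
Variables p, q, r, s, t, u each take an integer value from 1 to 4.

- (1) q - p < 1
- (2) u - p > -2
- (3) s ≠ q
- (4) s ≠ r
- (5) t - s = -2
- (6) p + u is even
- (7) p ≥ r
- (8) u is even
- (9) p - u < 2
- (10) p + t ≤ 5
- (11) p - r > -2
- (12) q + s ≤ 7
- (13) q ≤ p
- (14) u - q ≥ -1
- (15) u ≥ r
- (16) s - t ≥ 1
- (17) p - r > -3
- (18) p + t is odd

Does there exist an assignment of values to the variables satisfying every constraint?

Satisfiable

Try p = 4, q = 4, r = 4, s = 3, t = 1, u = 4.
Check constraint 1: q - p = 0; constraint 2: u - p = 0; constraint 5: t - s = -2. The remaining constraints are straightforward to verify.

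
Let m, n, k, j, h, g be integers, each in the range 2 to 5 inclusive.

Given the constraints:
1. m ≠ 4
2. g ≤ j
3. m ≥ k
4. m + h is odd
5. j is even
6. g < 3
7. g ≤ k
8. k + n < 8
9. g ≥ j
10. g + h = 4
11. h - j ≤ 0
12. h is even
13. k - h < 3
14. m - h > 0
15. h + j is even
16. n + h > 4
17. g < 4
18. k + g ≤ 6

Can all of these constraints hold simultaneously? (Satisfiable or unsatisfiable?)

The assignment m = 5, n = 5, k = 2, j = 2, h = 2, g = 2 works:
  constraint 8 holds since k + n = 7.
  constraint 10 holds since g + h = 4.
The rest check out directly.

Satisfiable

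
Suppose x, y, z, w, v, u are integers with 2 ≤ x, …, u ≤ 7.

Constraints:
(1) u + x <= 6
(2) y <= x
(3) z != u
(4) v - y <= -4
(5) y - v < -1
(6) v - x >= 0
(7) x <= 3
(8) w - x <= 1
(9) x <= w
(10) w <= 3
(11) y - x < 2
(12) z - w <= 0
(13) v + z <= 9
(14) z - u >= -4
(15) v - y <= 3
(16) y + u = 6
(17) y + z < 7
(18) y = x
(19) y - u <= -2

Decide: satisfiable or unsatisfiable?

Unsatisfiable

Constraints 4, 6, 8, 12, 14, and 19 give x − w ≥ -1, w − z ≥ 0, z − u ≥ -4, u − y ≥ 2, y − v ≥ 4, v − x ≥ 0.
Adding all 6 inequalities: the left sides telescope to 0, and the right sides sum to (-1) + 0 + (-4) + 2 + 4 + 0 = 1. So 0 ≥ 1, which is false.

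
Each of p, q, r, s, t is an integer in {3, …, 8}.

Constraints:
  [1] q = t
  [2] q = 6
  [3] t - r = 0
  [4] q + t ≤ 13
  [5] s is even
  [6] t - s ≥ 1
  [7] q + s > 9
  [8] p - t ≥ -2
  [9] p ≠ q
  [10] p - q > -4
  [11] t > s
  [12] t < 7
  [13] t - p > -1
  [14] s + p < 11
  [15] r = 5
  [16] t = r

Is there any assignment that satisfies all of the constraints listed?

Unsatisfiable

Constraint 2 fixes q = 6 and constraint 15 fixes r = 5. Constraints 1 and 16 give q = t = r, so q = r. But 6 ≠ 5 — contradiction.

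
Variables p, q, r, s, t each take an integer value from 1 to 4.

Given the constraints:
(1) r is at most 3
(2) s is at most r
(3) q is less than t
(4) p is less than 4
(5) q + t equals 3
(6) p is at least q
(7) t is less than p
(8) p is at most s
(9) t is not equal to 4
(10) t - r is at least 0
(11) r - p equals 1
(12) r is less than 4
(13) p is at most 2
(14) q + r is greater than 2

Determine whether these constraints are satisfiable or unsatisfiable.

Unsatisfiable

Constraints 2, 7, 8, and 10 give p ≤ s, s ≤ r, r ≤ t, t < p. Chaining: p ≤ s ≤ r ≤ t < p, which forces p < p — impossible.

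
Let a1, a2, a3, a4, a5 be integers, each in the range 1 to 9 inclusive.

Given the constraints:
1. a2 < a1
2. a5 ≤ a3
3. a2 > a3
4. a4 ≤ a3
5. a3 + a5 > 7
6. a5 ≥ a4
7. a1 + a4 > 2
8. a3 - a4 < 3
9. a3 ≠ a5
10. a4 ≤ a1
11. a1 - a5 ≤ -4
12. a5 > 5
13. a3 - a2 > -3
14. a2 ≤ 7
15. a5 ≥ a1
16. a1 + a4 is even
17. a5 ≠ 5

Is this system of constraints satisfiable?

Unsatisfiable

Constraints 1, 2, 3, and 15 give a5 ≤ a3, a3 < a2, a2 < a1, a1 ≤ a5. Chaining: a5 ≤ a3 < a2 < a1 ≤ a5, which forces a5 < a5 — impossible.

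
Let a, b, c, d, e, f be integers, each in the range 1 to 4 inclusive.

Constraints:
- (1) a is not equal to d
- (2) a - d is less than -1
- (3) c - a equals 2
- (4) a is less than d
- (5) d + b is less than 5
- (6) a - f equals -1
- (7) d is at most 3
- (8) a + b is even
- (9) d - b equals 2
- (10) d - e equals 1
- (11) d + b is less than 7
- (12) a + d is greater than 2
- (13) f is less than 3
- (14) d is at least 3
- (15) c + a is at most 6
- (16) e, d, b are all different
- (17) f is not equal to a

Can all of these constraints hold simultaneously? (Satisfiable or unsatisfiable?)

Satisfiable

Take a = 1, b = 1, c = 3, d = 3, e = 2, f = 2. Then constraint 2: a - d = -2; constraint 3: c - a = 2, and every other listed constraint is also met.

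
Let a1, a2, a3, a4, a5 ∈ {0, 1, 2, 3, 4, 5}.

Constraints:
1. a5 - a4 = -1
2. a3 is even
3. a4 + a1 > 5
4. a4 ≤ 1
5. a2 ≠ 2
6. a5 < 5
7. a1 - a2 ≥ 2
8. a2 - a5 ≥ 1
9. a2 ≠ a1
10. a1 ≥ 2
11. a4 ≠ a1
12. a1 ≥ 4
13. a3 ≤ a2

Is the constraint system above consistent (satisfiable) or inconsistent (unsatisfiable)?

Satisfiable

The assignment a1 = 5, a2 = 3, a3 = 2, a4 = 1, a5 = 0 works:
  constraint 1 holds since a5 - a4 = -1.
  constraint 3 holds since a4 + a1 = 6.
  constraint 7 holds since a1 - a2 = 2.
The rest check out directly.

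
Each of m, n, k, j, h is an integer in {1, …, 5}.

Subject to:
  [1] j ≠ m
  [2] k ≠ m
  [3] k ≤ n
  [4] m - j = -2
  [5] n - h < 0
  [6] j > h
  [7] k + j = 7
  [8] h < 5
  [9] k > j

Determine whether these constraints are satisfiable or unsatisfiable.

Constraints 3, 5, 6, and 9 give h < j, j < k, k ≤ n, n < h. Chaining: h < j < k ≤ n < h, which forces h < h — impossible.

Unsatisfiable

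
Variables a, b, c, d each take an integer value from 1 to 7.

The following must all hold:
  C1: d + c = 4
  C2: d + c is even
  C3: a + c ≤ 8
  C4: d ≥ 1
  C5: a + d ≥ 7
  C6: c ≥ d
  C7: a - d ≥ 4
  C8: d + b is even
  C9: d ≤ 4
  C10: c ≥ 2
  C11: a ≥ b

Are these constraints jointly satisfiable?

Take a = 6, b = 4, c = 2, d = 2. Then constraint 1: d + c = 4; constraint 3: a + c = 8, and every other listed constraint is also met.

Satisfiable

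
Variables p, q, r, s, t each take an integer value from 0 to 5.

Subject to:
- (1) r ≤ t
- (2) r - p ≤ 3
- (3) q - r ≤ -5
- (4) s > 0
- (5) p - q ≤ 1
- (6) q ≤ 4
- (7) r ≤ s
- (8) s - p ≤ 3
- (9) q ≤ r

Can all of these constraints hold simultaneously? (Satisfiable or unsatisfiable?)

Unsatisfiable

Constraints 2, 3, and 5 give q − p ≥ -1, p − r ≥ -3, r − q ≥ 5.
Adding all 3 inequalities: the left sides telescope to 0, and the right sides sum to (-1) + (-3) + 5 = 1. So 0 ≥ 1, which is false.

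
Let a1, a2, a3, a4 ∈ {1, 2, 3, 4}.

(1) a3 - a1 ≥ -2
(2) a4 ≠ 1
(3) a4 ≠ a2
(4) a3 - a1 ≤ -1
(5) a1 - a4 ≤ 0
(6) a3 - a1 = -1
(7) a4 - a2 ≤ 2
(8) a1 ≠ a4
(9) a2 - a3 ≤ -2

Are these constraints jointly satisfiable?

Unsatisfiable

Constraints 4, 5, 7, and 9 give a2 − a4 ≥ -2, a4 − a1 ≥ 0, a1 − a3 ≥ 1, a3 − a2 ≥ 2.
Adding all 4 inequalities: the left sides telescope to 0, and the right sides sum to (-2) + 0 + 1 + 2 = 1. So 0 ≥ 1, which is false.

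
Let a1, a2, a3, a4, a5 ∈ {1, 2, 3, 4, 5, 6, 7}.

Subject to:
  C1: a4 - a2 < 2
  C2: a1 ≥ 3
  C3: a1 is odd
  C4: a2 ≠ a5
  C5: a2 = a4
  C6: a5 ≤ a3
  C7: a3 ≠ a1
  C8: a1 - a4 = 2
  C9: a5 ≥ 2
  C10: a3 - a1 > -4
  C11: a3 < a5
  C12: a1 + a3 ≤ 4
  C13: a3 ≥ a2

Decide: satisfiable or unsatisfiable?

From constraint 2: a1 ≥ 3. From constraints 6 and 9: a3 ≥ a5 ≥ 2. Hence a1 + a3 ≥ 5. But constraint 12 requires a1 + a3 ≤ 4, and 4 < 5. Contradiction.

Unsatisfiable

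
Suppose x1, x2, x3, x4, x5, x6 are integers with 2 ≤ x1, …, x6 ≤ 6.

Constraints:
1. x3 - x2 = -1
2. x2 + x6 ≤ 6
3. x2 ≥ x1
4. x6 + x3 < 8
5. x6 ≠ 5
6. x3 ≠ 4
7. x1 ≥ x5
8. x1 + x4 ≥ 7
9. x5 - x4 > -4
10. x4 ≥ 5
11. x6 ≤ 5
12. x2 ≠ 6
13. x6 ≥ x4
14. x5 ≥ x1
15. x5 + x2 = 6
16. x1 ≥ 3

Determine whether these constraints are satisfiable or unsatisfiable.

From constraints 3 and 16: x2 ≥ x1 ≥ 3. From constraints 10 and 13: x6 ≥ x4 ≥ 5. Hence x2 + x6 ≥ 8. But constraint 2 requires x2 + x6 ≤ 6, and 6 < 8. Contradiction.

Unsatisfiable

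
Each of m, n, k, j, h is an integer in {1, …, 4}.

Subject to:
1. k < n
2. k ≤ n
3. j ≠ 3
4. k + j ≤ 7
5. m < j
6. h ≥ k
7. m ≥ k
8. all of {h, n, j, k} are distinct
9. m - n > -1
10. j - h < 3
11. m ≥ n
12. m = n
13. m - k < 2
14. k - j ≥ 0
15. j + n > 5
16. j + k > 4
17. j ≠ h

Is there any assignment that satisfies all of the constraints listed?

Constraints 1, 5, 11, and 14 give k < n, n ≤ m, m < j, j ≤ k. Chaining: k < n ≤ m < j ≤ k, which forces k < k — impossible.

Unsatisfiable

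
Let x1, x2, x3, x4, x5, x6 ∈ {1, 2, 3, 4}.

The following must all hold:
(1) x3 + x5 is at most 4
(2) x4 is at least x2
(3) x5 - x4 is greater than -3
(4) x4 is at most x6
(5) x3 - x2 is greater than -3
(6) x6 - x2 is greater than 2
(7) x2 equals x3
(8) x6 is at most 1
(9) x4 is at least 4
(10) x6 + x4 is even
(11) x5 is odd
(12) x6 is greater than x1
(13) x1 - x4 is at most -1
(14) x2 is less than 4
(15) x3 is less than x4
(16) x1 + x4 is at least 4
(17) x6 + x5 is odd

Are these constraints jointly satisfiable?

From constraint 9: x4 ≥ 4. From constraints 4 and 8: x4 ≤ x6 and x6 ≤ 1, so x4 ≤ 1. But 1 < 4, so no value of x4 works.

Unsatisfiable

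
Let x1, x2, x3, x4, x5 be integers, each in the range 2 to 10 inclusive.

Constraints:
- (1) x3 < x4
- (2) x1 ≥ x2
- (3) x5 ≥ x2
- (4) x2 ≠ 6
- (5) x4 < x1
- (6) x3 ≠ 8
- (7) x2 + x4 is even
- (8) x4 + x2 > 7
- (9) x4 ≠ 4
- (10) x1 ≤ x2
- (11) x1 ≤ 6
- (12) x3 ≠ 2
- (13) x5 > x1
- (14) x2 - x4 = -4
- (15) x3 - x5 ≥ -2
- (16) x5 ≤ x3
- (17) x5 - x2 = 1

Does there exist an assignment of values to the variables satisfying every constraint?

Unsatisfiable

Constraints 1, 5, 13, and 16 give x1 < x5, x5 ≤ x3, x3 < x4, x4 < x1. Chaining: x1 < x5 ≤ x3 < x4 < x1, which forces x1 < x1 — impossible.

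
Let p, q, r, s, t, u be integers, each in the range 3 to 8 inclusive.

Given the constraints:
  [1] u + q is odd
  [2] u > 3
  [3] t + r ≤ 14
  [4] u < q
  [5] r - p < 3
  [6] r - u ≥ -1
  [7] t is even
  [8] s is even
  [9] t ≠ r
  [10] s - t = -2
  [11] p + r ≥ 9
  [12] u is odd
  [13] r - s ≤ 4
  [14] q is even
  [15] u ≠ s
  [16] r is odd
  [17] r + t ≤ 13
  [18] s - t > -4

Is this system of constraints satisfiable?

One satisfying assignment is p = 5, q = 6, r = 7, s = 4, t = 6, u = 5.
For the less obvious constraints — constraint 3: t + r = 13; constraint 5: r - p = 2; constraint 6: r - u = 2 — and the others hold by inspection.

Satisfiable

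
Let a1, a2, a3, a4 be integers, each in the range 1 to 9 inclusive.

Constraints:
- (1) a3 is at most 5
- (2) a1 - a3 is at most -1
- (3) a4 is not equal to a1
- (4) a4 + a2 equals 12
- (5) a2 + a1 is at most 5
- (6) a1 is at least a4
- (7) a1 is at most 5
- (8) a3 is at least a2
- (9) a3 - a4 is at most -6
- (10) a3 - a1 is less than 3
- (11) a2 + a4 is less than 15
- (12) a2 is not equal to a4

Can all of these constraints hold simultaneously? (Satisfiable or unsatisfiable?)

From constraints 6 and 7: a4 ≤ a1 ≤ 5. From constraints 1 and 8: a2 ≤ a3 ≤ 5. Hence a4 + a2 ≤ 10. But constraint 4 requires a4 + a2 = 12, and 12 > 10. Contradiction.

Unsatisfiable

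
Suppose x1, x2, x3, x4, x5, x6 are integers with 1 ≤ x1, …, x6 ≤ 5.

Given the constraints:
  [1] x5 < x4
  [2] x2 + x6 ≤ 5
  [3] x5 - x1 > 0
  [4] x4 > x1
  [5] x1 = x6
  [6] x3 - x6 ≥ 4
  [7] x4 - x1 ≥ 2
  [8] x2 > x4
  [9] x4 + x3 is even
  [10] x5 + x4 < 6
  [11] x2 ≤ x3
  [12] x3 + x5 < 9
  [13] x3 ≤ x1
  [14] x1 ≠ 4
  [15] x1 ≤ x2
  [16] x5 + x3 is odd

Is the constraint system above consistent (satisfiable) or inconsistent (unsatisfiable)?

Constraints 1, 3, 8, 11, and 13 give x5 < x4, x4 < x2, x2 ≤ x3, x3 ≤ x1, x1 < x5. Chaining: x5 < x4 < x2 ≤ x3 ≤ x1 < x5, which forces x5 < x5 — impossible.

Unsatisfiable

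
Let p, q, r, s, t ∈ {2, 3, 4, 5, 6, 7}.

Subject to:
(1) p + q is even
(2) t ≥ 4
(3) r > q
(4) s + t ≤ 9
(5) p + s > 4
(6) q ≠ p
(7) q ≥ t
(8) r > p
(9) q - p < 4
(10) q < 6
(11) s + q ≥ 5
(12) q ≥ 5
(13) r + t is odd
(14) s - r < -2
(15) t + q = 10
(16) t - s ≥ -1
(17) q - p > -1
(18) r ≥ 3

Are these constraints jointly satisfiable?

The assignment p = 3, q = 5, r = 6, s = 3, t = 5 works:
  constraint 4 holds since s + t = 8.
  constraint 5 holds since p + s = 6.
The rest check out directly.

Satisfiable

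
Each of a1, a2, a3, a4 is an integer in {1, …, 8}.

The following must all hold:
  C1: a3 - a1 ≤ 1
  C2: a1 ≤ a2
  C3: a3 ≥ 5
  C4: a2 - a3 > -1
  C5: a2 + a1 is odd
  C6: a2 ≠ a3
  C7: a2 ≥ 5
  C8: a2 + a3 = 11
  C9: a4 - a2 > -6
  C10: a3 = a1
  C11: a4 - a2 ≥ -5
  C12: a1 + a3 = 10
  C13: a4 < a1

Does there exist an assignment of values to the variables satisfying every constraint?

Satisfiable

One satisfying assignment is a1 = 5, a2 = 6, a3 = 5, a4 = 1.
For the less obvious constraints — constraint 1: a3 - a1 = 0; constraint 4: a2 - a3 = 1; constraint 8: a2 + a3 = 11 — and the others hold by inspection.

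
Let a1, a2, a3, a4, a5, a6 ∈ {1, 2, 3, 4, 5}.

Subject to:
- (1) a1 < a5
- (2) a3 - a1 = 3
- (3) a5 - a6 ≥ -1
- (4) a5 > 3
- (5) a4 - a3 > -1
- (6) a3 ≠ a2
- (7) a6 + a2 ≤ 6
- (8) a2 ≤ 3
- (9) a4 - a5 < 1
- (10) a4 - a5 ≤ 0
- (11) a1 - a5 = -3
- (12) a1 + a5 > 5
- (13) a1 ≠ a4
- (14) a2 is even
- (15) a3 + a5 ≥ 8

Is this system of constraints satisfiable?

Satisfiable

Try a1 = 2, a2 = 2, a3 = 5, a4 = 5, a5 = 5, a6 = 3.
Check constraint 2: a3 - a1 = 3; constraint 3: a5 - a6 = 2. The remaining constraints are straightforward to verify.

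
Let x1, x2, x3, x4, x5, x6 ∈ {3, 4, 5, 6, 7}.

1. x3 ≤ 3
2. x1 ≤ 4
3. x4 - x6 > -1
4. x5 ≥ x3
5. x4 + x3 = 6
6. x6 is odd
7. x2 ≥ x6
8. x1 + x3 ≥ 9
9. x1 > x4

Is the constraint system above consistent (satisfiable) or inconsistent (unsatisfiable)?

Unsatisfiable

From constraint 2: x1 ≤ 4. From constraint 1: x3 ≤ 3. Hence x1 + x3 ≤ 7. But constraint 8 requires x1 + x3 ≥ 9, and 9 > 7. Contradiction.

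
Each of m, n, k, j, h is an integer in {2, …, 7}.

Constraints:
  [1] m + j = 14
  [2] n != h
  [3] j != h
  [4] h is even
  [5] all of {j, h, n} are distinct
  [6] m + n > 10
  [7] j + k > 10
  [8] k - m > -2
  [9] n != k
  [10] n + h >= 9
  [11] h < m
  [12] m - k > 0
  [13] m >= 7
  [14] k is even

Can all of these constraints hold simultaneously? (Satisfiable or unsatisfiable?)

Satisfiable

Take m = 7, n = 5, k = 6, j = 7, h = 6. Then constraint 1: m + j = 14; constraint 6: m + n = 12, and every other listed constraint is also met.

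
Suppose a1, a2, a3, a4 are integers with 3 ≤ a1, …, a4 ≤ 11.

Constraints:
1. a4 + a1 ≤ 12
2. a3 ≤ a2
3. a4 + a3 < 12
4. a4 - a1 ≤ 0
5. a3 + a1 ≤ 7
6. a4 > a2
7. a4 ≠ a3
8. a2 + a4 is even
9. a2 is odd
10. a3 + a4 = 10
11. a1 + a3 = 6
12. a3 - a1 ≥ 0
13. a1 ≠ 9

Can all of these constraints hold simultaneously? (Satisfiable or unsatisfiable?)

Unsatisfiable

Constraints 2, 4, 6, and 12 give a2 < a4, a4 ≤ a1, a1 ≤ a3, a3 ≤ a2. Chaining: a2 < a4 ≤ a1 ≤ a3 ≤ a2, which forces a2 < a2 — impossible.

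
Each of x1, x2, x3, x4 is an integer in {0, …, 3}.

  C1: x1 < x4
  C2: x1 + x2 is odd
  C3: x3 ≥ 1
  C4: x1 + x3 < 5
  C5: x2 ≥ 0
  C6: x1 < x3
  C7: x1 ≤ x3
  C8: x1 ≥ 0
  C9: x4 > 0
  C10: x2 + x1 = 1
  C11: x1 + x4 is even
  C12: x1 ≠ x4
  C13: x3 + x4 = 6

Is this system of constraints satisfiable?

Try x1 = 1, x2 = 0, x3 = 3, x4 = 3.
Check constraint 4: x1 + x3 = 4; constraint 10: x2 + x1 = 1; constraint 13: x3 + x4 = 6. The remaining constraints are straightforward to verify.

Satisfiable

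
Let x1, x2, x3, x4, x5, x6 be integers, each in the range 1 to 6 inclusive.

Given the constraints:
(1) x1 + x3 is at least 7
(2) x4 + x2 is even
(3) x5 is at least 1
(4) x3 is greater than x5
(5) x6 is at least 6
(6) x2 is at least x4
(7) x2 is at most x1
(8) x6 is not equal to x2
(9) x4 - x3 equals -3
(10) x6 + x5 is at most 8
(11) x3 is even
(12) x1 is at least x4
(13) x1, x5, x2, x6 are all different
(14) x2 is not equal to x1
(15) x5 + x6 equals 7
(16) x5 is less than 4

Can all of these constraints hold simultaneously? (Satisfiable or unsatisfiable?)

Satisfiable

The assignment x1 = 5, x2 = 3, x3 = 4, x4 = 1, x5 = 1, x6 = 6 works:
  constraint 1 holds since x1 + x3 = 9.
  constraint 9 holds since x4 - x3 = -3.
The rest check out directly.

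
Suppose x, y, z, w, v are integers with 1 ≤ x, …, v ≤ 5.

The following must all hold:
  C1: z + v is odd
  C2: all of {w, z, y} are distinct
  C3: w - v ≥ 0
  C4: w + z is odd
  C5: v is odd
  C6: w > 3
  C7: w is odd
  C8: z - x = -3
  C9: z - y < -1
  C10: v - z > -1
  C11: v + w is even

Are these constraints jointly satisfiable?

Satisfiable

The assignment x = 5, y = 4, z = 2, w = 5, v = 3 works:
  constraint 3 holds since w - v = 2.
  constraint 8 holds since z - x = -3.
  constraint 9 holds since z - y = -2.
The rest check out directly.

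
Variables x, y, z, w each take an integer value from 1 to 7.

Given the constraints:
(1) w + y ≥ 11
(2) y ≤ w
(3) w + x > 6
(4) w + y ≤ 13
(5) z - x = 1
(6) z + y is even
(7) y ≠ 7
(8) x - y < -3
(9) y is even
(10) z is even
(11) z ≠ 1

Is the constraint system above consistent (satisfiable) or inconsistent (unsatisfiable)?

Satisfiable

One satisfying assignment is x = 1, y = 6, z = 2, w = 6.
For the less obvious constraints — constraint 1: w + y = 12; constraint 3: w + x = 7 — and the others hold by inspection.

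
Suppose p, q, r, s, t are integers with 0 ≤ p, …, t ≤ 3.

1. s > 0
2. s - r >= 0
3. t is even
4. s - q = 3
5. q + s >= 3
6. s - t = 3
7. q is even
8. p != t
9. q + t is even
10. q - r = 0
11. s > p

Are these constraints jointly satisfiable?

Try p = 2, q = 0, r = 0, s = 3, t = 0.
Check constraint 2: s - r = 3; constraint 4: s - q = 3. The remaining constraints are straightforward to verify.

Satisfiable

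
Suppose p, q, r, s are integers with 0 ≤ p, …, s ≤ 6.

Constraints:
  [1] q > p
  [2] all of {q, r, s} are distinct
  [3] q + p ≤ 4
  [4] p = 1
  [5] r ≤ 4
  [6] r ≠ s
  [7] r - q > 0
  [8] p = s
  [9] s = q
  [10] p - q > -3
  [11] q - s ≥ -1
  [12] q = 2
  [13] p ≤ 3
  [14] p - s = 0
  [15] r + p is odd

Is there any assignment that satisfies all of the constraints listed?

Unsatisfiable

Constraint 4 fixes p = 1 and constraint 12 fixes q = 2. Constraints 8 and 9 give p = s = q, so p = q. But 1 ≠ 2 — contradiction.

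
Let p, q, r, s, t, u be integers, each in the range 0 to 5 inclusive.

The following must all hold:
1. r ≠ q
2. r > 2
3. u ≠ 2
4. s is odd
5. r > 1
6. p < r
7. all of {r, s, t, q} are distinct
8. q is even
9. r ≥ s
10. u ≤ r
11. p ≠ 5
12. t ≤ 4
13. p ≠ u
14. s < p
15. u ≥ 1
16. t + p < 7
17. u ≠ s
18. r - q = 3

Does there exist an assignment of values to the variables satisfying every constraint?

Satisfiable

Take p = 2, q = 0, r = 3, s = 1, t = 4, u = 3. Then constraint 7: values 3, 1, 4, 0 are distinct; constraint 16: t + p = 6; constraint 18: r - q = 3, and every other listed constraint is also met.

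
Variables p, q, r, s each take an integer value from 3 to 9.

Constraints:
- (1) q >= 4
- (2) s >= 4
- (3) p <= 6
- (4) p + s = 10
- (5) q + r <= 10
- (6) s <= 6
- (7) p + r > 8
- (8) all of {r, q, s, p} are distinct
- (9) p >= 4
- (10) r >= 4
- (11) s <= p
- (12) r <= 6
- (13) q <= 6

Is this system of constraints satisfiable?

Constraints 1, 2, 3, 6, 9, 10, 12, and 13 confine each of r, q, s, p to the 3 values {4, …, 6}.
Constraint 8 requires all 4 of them to be distinct, but only 3 values are available — impossible by the pigeonhole principle.

Unsatisfiable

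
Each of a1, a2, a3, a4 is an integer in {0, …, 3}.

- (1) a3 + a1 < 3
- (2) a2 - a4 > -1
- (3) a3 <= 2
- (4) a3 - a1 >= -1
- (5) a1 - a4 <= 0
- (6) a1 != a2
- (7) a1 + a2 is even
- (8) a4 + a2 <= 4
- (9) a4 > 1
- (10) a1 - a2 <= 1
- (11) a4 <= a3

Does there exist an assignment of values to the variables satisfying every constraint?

Satisfiable

Take a1 = 0, a2 = 2, a3 = 2, a4 = 2. Then constraint 1: a3 + a1 = 2; constraint 2: a2 - a4 = 0; constraint 4: a3 - a1 = 2, and every other listed constraint is also met.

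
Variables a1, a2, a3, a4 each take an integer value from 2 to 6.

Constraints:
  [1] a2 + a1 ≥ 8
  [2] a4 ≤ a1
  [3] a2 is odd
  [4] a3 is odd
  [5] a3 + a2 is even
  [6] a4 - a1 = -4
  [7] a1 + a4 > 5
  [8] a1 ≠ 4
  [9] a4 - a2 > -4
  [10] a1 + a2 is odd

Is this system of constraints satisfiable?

Satisfiable

Take a1 = 6, a2 = 3, a3 = 5, a4 = 2. Then constraint 1: a2 + a1 = 9; constraint 6: a4 - a1 = -4; constraint 7: a1 + a4 = 8, and every other listed constraint is also met.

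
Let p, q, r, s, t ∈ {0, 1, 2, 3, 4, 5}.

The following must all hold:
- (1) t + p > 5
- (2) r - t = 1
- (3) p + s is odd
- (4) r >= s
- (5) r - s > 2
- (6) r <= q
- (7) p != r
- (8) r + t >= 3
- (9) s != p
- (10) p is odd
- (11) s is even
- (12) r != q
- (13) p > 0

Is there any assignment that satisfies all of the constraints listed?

One satisfying assignment is p = 5, q = 5, r = 3, s = 0, t = 2.
For the less obvious constraints — constraint 1: t + p = 7; constraint 2: r - t = 1 — and the others hold by inspection.

Satisfiable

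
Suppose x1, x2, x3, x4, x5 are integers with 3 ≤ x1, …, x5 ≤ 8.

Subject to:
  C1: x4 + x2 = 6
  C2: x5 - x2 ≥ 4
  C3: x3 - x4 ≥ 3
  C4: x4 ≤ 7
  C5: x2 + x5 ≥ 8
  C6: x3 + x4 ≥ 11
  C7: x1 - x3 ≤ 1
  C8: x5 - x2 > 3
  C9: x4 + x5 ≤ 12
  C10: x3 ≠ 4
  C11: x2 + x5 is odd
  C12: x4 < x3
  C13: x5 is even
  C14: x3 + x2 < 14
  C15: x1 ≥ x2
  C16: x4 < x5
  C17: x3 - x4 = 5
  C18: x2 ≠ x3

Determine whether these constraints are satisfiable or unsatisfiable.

Try x1 = 8, x2 = 3, x3 = 8, x4 = 3, x5 = 8.
Check constraint 1: x4 + x2 = 6; constraint 2: x5 - x2 = 5. The remaining constraints are straightforward to verify.

Satisfiable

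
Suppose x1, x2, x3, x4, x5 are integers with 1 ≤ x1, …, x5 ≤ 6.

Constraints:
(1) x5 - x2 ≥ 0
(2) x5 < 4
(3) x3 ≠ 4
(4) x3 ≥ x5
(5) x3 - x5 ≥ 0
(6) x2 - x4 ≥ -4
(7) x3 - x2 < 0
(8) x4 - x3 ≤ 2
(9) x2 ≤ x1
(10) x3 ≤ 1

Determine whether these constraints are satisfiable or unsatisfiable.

Constraints 1, 5, and 7 give x2 ≤ x5, x5 ≤ x3, x3 < x2. Chaining: x2 ≤ x5 ≤ x3 < x2, which forces x2 < x2 — impossible.

Unsatisfiable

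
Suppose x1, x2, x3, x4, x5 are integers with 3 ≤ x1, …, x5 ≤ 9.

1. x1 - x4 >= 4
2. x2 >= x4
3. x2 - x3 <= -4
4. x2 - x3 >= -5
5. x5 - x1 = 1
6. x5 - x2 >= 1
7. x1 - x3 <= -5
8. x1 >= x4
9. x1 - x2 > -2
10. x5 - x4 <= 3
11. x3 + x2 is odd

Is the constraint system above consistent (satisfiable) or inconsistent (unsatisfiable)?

Unsatisfiable

Constraints 1, 4, 6, 7, and 10 give x1 − x4 ≥ 4, x4 − x5 ≥ -3, x5 − x2 ≥ 1, x2 − x3 ≥ -5, x3 − x1 ≥ 5.
Adding all 5 inequalities: the left sides telescope to 0, and the right sides sum to 4 + (-3) + 1 + (-5) + 5 = 2. So 0 ≥ 2, which is false.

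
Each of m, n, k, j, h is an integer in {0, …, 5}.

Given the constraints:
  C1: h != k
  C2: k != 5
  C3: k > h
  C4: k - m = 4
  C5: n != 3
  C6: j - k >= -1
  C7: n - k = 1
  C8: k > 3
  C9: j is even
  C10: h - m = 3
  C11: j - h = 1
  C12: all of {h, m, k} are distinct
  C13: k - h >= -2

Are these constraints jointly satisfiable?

The assignment m = 0, n = 5, k = 4, j = 4, h = 3 works:
  constraint 4 holds since k - m = 4.
  constraint 6 holds since j - k = 0.
  constraint 7 holds since n - k = 1.
The rest check out directly.

Satisfiable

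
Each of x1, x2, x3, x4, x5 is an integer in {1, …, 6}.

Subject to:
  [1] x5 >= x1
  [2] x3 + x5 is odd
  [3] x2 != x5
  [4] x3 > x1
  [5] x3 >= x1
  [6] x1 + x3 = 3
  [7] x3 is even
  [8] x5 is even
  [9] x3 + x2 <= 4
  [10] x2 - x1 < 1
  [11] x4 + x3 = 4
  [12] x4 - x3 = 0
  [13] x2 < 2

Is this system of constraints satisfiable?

Unsatisfiable

Constraint 7 makes x3 even and constraint 8 makes x5 even, so x3 + x5 must be even. Constraint 2 says x3 + x5 is odd — contradiction.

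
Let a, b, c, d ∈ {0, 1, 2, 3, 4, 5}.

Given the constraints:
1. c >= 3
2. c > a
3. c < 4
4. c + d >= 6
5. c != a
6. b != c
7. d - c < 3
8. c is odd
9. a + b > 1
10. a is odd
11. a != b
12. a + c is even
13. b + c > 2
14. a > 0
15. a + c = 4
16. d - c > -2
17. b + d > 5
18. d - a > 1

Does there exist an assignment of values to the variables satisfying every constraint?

The assignment a = 1, b = 2, c = 3, d = 4 works:
  constraint 4 holds since c + d = 7.
  constraint 7 holds since d - c = 1.
  constraint 9 holds since a + b = 3.
The rest check out directly.

Satisfiable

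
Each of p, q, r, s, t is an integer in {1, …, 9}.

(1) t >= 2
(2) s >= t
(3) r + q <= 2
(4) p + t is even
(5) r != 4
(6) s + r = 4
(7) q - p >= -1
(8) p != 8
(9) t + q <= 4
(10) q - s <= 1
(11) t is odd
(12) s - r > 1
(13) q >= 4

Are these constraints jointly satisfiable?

Unsatisfiable

From constraint 1: t ≥ 2. From constraint 13: q ≥ 4. Hence t + q ≥ 6. But constraint 9 requires t + q ≤ 4, and 4 < 6. Contradiction.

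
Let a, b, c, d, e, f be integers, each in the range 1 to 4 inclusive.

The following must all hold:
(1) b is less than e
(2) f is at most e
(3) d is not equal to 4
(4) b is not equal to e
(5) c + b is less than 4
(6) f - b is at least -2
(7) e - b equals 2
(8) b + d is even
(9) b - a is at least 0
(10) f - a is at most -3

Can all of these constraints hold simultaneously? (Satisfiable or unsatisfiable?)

Unsatisfiable

Constraints 6, 9, and 10 give f − b ≥ -2, b − a ≥ 0, a − f ≥ 3.
Adding all 3 inequalities: the left sides telescope to 0, and the right sides sum to (-2) + 0 + 3 = 1. So 0 ≥ 1, which is false.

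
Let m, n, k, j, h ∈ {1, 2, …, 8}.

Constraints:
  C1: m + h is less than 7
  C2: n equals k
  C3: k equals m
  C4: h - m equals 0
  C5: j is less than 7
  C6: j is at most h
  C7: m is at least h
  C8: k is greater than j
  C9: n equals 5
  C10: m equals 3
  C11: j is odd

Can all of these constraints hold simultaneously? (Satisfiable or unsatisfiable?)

Constraint 9 fixes n = 5 and constraint 10 fixes m = 3. Constraints 2 and 3 give n = k = m, so n = m. But 5 ≠ 3 — contradiction.

Unsatisfiable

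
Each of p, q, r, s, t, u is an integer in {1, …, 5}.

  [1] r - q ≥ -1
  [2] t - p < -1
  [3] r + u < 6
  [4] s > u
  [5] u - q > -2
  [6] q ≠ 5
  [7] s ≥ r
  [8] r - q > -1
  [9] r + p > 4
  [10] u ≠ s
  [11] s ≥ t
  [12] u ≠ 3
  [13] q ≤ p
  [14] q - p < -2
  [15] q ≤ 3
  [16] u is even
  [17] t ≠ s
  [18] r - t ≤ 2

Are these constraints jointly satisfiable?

The assignment p = 4, q = 1, r = 1, s = 5, t = 1, u = 2 works:
  constraint 1 holds since r - q = 0.
  constraint 2 holds since t - p = -3.
The rest check out directly.

Satisfiable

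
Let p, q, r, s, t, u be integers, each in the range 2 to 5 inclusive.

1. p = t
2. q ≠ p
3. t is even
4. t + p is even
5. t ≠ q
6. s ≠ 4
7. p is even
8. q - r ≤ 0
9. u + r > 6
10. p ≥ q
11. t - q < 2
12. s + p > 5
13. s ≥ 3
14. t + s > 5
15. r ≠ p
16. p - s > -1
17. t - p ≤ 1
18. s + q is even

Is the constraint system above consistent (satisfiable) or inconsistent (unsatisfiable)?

Satisfiable

Setting (p, q, r, s, t, u) = (4, 3, 5, 3, 4, 4) satisfies everything: constraint 8: q - r = -2; constraint 9: u + r = 9, and the others follow.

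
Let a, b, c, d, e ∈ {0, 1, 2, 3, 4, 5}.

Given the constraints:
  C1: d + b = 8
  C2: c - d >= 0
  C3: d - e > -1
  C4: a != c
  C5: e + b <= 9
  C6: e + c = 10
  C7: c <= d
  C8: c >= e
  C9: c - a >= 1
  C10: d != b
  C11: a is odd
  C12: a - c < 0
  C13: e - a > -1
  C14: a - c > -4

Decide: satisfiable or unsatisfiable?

Satisfiable

Try a = 3, b = 3, c = 5, d = 5, e = 5.
Check constraint 1: d + b = 8; constraint 2: c - d = 0. The remaining constraints are straightforward to verify.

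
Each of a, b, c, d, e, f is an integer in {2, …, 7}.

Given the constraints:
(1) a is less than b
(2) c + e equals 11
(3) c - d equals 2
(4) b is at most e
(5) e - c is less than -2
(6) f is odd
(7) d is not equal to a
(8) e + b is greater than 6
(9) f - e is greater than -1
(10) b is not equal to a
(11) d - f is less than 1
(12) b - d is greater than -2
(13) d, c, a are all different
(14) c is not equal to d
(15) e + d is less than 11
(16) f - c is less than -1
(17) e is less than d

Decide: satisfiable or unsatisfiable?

Satisfiable

Setting (a, b, c, d, e, f) = (3, 4, 7, 5, 4, 5) satisfies everything: constraint 2: c + e = 11; constraint 3: c - d = 2, and the others follow.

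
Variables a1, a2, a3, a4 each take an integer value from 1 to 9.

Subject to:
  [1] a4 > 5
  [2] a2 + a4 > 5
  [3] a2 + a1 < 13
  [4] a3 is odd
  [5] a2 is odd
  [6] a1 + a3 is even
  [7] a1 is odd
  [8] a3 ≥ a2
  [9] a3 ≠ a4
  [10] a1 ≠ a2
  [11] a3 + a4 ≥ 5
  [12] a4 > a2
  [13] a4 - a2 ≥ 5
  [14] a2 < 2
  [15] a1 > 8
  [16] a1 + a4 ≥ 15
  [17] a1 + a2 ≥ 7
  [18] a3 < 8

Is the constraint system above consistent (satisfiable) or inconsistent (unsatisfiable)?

Setting (a1, a2, a3, a4) = (9, 1, 1, 7) satisfies everything: constraint 2: a2 + a4 = 8; constraint 3: a2 + a1 = 10, and the others follow.

Satisfiable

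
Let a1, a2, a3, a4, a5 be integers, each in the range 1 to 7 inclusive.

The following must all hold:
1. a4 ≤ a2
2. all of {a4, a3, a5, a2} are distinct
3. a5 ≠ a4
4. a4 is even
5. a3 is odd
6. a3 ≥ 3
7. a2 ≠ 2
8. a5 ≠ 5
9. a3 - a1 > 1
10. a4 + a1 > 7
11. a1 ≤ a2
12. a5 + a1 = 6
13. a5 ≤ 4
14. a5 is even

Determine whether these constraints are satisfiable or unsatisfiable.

Take a1 = 2, a2 = 7, a3 = 5, a4 = 6, a5 = 4. Then constraint 9: a3 - a1 = 3; constraint 10: a4 + a1 = 8, and every other listed constraint is also met.

Satisfiable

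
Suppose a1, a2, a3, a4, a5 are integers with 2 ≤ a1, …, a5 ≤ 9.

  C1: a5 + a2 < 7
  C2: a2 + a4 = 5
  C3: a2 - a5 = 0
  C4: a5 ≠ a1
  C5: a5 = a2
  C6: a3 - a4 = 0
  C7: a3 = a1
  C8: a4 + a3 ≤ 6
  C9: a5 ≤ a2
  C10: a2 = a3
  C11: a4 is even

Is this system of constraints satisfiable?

Unsatisfiable

From constraints 5, 7, and 10, a5 = a2 = a3 = a1, so a5 = a1. But constraint 4 says a5 ≠ a1. Contradiction.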